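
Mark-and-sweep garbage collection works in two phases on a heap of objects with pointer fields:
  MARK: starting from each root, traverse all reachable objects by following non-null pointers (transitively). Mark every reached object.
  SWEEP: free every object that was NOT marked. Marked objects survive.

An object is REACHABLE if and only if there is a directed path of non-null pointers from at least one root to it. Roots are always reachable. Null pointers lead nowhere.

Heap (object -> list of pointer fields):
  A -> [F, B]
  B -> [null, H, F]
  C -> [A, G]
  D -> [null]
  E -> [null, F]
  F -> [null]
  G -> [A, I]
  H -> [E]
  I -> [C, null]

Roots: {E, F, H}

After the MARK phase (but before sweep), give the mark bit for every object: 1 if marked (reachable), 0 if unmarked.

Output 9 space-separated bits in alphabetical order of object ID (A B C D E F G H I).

Roots: E F H
Mark E: refs=null F, marked=E
Mark F: refs=null, marked=E F
Mark H: refs=E, marked=E F H
Unmarked (collected): A B C D G I

Answer: 0 0 0 0 1 1 0 1 0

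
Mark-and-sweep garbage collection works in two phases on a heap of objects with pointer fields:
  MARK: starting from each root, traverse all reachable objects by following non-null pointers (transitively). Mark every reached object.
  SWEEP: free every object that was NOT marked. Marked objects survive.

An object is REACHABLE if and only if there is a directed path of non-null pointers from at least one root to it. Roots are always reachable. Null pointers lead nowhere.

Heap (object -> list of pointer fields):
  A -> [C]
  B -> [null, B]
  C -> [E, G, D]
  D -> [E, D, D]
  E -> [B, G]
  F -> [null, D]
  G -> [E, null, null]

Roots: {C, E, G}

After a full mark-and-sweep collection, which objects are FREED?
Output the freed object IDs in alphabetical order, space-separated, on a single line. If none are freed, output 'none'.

Answer: A F

Derivation:
Roots: C E G
Mark C: refs=E G D, marked=C
Mark E: refs=B G, marked=C E
Mark G: refs=E null null, marked=C E G
Mark D: refs=E D D, marked=C D E G
Mark B: refs=null B, marked=B C D E G
Unmarked (collected): A F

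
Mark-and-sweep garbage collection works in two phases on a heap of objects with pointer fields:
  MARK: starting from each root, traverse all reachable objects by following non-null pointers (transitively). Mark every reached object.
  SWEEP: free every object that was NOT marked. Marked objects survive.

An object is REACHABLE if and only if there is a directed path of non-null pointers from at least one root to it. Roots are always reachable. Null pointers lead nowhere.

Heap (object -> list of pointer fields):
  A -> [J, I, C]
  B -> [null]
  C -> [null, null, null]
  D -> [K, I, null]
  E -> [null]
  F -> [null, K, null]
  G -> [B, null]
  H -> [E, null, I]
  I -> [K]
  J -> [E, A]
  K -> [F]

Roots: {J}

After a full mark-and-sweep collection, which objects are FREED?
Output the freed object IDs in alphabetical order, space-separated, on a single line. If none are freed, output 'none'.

Roots: J
Mark J: refs=E A, marked=J
Mark E: refs=null, marked=E J
Mark A: refs=J I C, marked=A E J
Mark I: refs=K, marked=A E I J
Mark C: refs=null null null, marked=A C E I J
Mark K: refs=F, marked=A C E I J K
Mark F: refs=null K null, marked=A C E F I J K
Unmarked (collected): B D G H

Answer: B D G H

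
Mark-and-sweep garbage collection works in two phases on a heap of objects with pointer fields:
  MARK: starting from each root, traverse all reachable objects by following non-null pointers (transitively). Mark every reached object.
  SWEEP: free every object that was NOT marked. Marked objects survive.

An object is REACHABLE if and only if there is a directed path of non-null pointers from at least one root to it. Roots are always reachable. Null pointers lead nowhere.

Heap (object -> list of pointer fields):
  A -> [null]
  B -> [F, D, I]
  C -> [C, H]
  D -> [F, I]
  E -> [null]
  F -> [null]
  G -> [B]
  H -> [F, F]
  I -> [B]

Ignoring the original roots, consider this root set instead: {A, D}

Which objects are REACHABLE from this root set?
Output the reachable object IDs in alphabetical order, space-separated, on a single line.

Roots: A D
Mark A: refs=null, marked=A
Mark D: refs=F I, marked=A D
Mark F: refs=null, marked=A D F
Mark I: refs=B, marked=A D F I
Mark B: refs=F D I, marked=A B D F I
Unmarked (collected): C E G H

Answer: A B D F I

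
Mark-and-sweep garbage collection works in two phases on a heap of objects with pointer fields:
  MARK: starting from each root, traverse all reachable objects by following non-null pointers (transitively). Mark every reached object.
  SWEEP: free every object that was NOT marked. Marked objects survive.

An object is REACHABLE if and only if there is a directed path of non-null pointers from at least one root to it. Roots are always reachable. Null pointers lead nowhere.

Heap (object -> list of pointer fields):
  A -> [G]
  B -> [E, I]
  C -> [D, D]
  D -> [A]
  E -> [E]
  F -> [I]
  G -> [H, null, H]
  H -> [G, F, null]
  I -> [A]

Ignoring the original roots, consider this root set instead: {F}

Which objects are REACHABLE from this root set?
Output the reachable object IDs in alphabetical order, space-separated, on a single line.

Roots: F
Mark F: refs=I, marked=F
Mark I: refs=A, marked=F I
Mark A: refs=G, marked=A F I
Mark G: refs=H null H, marked=A F G I
Mark H: refs=G F null, marked=A F G H I
Unmarked (collected): B C D E

Answer: A F G H I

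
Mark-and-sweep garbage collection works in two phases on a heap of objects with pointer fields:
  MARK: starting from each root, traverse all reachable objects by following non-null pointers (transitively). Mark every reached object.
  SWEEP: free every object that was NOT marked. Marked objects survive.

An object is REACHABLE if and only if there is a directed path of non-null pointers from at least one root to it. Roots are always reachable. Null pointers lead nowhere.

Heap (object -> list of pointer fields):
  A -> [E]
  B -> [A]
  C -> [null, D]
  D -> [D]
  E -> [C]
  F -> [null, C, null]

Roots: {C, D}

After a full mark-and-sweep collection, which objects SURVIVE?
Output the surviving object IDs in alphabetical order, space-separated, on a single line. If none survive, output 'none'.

Answer: C D

Derivation:
Roots: C D
Mark C: refs=null D, marked=C
Mark D: refs=D, marked=C D
Unmarked (collected): A B E F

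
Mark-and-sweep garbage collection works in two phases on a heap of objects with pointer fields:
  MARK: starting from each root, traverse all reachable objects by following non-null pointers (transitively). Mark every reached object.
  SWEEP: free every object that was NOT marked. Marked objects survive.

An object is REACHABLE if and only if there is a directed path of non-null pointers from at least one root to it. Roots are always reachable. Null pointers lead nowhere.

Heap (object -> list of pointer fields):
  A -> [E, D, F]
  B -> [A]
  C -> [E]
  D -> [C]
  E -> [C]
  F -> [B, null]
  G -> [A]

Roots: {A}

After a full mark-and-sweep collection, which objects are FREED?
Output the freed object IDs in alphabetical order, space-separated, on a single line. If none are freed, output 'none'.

Answer: G

Derivation:
Roots: A
Mark A: refs=E D F, marked=A
Mark E: refs=C, marked=A E
Mark D: refs=C, marked=A D E
Mark F: refs=B null, marked=A D E F
Mark C: refs=E, marked=A C D E F
Mark B: refs=A, marked=A B C D E F
Unmarked (collected): G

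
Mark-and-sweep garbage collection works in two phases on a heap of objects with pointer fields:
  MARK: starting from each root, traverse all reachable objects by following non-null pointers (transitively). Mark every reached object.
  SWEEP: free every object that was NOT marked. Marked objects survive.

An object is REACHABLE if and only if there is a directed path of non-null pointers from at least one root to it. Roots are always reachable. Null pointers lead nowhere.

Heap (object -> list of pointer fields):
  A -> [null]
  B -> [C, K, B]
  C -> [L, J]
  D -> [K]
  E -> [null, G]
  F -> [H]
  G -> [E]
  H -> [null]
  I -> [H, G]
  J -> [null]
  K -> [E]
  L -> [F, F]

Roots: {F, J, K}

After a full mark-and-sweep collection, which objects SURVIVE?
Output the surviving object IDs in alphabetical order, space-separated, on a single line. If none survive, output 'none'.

Answer: E F G H J K

Derivation:
Roots: F J K
Mark F: refs=H, marked=F
Mark J: refs=null, marked=F J
Mark K: refs=E, marked=F J K
Mark H: refs=null, marked=F H J K
Mark E: refs=null G, marked=E F H J K
Mark G: refs=E, marked=E F G H J K
Unmarked (collected): A B C D I L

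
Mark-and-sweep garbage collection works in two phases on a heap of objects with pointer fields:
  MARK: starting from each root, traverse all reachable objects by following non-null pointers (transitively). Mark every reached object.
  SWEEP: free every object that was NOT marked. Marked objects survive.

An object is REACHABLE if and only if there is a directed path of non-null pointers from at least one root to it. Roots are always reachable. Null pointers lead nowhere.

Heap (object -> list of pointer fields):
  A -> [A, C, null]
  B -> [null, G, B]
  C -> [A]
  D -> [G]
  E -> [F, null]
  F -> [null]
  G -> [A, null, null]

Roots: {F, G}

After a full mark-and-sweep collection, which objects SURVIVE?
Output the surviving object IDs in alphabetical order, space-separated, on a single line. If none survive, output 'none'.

Roots: F G
Mark F: refs=null, marked=F
Mark G: refs=A null null, marked=F G
Mark A: refs=A C null, marked=A F G
Mark C: refs=A, marked=A C F G
Unmarked (collected): B D E

Answer: A C F G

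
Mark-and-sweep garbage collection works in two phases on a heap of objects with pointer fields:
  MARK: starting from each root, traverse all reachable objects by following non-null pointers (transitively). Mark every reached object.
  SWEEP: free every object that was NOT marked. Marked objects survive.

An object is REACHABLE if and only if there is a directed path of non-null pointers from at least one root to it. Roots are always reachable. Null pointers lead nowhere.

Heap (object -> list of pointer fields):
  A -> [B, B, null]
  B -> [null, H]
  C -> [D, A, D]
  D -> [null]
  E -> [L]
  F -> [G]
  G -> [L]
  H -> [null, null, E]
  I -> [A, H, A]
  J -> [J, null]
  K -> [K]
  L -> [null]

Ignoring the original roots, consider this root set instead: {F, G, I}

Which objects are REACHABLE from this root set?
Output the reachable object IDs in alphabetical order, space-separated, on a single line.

Answer: A B E F G H I L

Derivation:
Roots: F G I
Mark F: refs=G, marked=F
Mark G: refs=L, marked=F G
Mark I: refs=A H A, marked=F G I
Mark L: refs=null, marked=F G I L
Mark A: refs=B B null, marked=A F G I L
Mark H: refs=null null E, marked=A F G H I L
Mark B: refs=null H, marked=A B F G H I L
Mark E: refs=L, marked=A B E F G H I L
Unmarked (collected): C D J K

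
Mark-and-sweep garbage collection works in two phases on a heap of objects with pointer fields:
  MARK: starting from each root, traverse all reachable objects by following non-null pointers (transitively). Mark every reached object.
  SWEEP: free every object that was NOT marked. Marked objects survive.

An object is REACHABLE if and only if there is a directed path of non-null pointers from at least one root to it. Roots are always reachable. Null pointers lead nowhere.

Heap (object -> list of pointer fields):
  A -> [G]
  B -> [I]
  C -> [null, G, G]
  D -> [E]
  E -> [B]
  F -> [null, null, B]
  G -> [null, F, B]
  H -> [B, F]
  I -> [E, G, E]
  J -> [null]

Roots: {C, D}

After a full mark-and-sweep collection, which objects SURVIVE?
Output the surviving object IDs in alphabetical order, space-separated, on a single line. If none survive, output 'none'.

Roots: C D
Mark C: refs=null G G, marked=C
Mark D: refs=E, marked=C D
Mark G: refs=null F B, marked=C D G
Mark E: refs=B, marked=C D E G
Mark F: refs=null null B, marked=C D E F G
Mark B: refs=I, marked=B C D E F G
Mark I: refs=E G E, marked=B C D E F G I
Unmarked (collected): A H J

Answer: B C D E F G I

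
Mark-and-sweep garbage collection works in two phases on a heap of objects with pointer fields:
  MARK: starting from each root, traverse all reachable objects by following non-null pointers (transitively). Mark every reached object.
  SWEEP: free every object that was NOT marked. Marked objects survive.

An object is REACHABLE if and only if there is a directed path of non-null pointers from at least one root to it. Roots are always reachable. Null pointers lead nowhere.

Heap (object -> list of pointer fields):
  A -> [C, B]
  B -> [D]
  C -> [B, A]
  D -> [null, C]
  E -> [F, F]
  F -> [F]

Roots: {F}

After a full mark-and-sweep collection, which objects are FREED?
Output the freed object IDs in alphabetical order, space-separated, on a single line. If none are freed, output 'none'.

Roots: F
Mark F: refs=F, marked=F
Unmarked (collected): A B C D E

Answer: A B C D E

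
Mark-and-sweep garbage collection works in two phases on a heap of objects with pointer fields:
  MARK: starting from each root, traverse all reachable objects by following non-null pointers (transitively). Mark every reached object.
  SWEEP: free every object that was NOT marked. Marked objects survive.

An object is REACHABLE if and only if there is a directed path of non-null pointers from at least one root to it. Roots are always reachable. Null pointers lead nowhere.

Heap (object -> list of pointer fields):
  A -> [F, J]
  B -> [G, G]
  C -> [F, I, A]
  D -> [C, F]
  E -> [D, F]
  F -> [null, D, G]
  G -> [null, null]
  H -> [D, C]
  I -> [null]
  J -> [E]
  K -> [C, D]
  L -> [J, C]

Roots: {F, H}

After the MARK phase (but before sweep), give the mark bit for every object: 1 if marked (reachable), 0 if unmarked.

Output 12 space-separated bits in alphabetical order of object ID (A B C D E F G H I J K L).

Roots: F H
Mark F: refs=null D G, marked=F
Mark H: refs=D C, marked=F H
Mark D: refs=C F, marked=D F H
Mark G: refs=null null, marked=D F G H
Mark C: refs=F I A, marked=C D F G H
Mark I: refs=null, marked=C D F G H I
Mark A: refs=F J, marked=A C D F G H I
Mark J: refs=E, marked=A C D F G H I J
Mark E: refs=D F, marked=A C D E F G H I J
Unmarked (collected): B K L

Answer: 1 0 1 1 1 1 1 1 1 1 0 0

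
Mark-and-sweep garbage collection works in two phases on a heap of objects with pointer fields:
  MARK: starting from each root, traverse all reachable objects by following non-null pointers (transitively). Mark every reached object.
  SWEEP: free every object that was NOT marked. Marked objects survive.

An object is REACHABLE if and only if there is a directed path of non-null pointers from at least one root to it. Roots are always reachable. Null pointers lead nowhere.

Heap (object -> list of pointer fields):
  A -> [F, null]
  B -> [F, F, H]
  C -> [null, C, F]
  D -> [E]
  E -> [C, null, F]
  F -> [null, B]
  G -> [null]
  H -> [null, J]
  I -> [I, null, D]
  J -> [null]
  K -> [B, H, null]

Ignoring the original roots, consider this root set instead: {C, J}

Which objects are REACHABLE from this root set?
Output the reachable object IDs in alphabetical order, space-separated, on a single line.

Answer: B C F H J

Derivation:
Roots: C J
Mark C: refs=null C F, marked=C
Mark J: refs=null, marked=C J
Mark F: refs=null B, marked=C F J
Mark B: refs=F F H, marked=B C F J
Mark H: refs=null J, marked=B C F H J
Unmarked (collected): A D E G I K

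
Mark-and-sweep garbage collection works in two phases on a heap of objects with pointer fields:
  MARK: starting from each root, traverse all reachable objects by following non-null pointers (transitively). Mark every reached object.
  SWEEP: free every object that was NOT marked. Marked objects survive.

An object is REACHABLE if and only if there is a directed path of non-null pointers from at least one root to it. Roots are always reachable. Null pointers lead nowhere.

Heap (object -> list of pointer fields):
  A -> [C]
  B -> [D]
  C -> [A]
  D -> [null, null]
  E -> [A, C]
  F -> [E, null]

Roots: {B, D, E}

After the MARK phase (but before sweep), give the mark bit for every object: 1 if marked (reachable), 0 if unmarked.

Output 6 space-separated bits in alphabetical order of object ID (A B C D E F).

Roots: B D E
Mark B: refs=D, marked=B
Mark D: refs=null null, marked=B D
Mark E: refs=A C, marked=B D E
Mark A: refs=C, marked=A B D E
Mark C: refs=A, marked=A B C D E
Unmarked (collected): F

Answer: 1 1 1 1 1 0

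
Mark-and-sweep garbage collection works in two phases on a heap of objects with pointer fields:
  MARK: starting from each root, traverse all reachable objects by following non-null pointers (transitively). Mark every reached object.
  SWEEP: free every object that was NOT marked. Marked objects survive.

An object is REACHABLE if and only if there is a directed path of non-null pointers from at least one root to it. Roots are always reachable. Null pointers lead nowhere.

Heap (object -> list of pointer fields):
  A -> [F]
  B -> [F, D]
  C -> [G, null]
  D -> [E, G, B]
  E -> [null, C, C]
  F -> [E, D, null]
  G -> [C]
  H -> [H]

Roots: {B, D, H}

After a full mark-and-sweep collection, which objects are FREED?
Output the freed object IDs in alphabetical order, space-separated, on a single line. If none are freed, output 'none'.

Answer: A

Derivation:
Roots: B D H
Mark B: refs=F D, marked=B
Mark D: refs=E G B, marked=B D
Mark H: refs=H, marked=B D H
Mark F: refs=E D null, marked=B D F H
Mark E: refs=null C C, marked=B D E F H
Mark G: refs=C, marked=B D E F G H
Mark C: refs=G null, marked=B C D E F G H
Unmarked (collected): A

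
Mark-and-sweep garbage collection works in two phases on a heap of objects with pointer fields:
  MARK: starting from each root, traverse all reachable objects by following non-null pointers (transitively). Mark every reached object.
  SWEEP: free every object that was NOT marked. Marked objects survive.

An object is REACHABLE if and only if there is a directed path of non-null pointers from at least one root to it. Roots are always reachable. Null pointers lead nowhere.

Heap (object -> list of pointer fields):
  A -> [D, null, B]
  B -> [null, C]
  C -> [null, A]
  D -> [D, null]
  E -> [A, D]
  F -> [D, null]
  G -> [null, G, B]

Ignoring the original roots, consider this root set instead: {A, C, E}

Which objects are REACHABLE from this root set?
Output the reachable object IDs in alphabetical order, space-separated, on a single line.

Answer: A B C D E

Derivation:
Roots: A C E
Mark A: refs=D null B, marked=A
Mark C: refs=null A, marked=A C
Mark E: refs=A D, marked=A C E
Mark D: refs=D null, marked=A C D E
Mark B: refs=null C, marked=A B C D E
Unmarked (collected): F G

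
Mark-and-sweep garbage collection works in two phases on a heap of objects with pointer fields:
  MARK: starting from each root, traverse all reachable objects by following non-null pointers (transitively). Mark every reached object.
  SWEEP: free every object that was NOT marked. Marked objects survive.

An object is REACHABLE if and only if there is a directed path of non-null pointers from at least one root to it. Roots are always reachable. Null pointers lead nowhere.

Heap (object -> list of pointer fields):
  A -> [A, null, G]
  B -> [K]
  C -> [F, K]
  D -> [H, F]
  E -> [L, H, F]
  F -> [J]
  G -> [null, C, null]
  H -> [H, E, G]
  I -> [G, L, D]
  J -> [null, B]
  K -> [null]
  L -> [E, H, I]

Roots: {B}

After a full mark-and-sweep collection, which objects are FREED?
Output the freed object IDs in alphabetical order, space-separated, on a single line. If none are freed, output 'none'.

Roots: B
Mark B: refs=K, marked=B
Mark K: refs=null, marked=B K
Unmarked (collected): A C D E F G H I J L

Answer: A C D E F G H I J L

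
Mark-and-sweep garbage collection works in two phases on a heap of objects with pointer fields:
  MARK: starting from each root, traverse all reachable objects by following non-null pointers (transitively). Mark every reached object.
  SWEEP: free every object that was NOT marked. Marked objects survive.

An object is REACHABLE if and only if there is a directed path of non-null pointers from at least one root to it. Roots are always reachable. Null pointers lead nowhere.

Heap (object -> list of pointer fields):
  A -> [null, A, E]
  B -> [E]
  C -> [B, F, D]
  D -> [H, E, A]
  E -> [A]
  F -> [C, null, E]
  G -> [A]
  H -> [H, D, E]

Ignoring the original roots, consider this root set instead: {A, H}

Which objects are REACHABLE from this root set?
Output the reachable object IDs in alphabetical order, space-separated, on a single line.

Roots: A H
Mark A: refs=null A E, marked=A
Mark H: refs=H D E, marked=A H
Mark E: refs=A, marked=A E H
Mark D: refs=H E A, marked=A D E H
Unmarked (collected): B C F G

Answer: A D E H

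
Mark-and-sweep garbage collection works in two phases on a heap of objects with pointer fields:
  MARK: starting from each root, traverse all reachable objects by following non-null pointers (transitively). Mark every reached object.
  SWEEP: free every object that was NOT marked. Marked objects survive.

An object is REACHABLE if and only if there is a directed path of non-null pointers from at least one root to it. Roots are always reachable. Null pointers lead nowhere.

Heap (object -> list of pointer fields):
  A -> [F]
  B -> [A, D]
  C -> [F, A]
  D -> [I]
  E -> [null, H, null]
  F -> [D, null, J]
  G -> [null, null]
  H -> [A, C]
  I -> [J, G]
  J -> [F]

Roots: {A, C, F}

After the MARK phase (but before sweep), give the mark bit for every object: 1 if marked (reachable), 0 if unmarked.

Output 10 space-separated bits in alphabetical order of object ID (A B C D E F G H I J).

Roots: A C F
Mark A: refs=F, marked=A
Mark C: refs=F A, marked=A C
Mark F: refs=D null J, marked=A C F
Mark D: refs=I, marked=A C D F
Mark J: refs=F, marked=A C D F J
Mark I: refs=J G, marked=A C D F I J
Mark G: refs=null null, marked=A C D F G I J
Unmarked (collected): B E H

Answer: 1 0 1 1 0 1 1 0 1 1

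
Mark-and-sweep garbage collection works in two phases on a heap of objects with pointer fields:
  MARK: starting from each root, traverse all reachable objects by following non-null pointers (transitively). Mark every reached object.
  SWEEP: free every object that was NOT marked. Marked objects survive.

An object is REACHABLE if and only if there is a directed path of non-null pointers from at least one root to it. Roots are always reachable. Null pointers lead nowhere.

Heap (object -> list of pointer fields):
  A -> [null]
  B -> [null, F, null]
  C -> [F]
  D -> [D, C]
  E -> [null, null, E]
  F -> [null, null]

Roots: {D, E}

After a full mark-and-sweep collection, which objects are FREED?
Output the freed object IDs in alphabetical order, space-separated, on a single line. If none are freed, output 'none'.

Roots: D E
Mark D: refs=D C, marked=D
Mark E: refs=null null E, marked=D E
Mark C: refs=F, marked=C D E
Mark F: refs=null null, marked=C D E F
Unmarked (collected): A B

Answer: A B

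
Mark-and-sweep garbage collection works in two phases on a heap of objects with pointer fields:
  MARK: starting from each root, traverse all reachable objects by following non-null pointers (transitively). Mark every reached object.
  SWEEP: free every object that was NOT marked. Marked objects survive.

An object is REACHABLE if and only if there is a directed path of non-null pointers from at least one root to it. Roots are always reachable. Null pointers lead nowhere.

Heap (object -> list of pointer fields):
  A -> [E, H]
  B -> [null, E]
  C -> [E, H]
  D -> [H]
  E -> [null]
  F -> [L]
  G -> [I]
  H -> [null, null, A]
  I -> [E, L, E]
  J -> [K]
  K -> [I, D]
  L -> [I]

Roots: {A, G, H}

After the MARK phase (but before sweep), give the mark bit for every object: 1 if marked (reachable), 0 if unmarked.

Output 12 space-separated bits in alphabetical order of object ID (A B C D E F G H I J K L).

Answer: 1 0 0 0 1 0 1 1 1 0 0 1

Derivation:
Roots: A G H
Mark A: refs=E H, marked=A
Mark G: refs=I, marked=A G
Mark H: refs=null null A, marked=A G H
Mark E: refs=null, marked=A E G H
Mark I: refs=E L E, marked=A E G H I
Mark L: refs=I, marked=A E G H I L
Unmarked (collected): B C D F J K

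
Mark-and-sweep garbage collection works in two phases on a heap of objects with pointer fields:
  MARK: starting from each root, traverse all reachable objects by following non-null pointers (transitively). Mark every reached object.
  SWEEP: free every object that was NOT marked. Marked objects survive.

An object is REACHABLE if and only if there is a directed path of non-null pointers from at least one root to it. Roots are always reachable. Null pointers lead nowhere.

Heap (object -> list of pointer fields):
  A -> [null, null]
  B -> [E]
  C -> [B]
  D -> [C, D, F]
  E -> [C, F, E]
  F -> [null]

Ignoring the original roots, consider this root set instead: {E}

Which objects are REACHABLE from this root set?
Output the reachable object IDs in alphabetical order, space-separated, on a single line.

Answer: B C E F

Derivation:
Roots: E
Mark E: refs=C F E, marked=E
Mark C: refs=B, marked=C E
Mark F: refs=null, marked=C E F
Mark B: refs=E, marked=B C E F
Unmarked (collected): A D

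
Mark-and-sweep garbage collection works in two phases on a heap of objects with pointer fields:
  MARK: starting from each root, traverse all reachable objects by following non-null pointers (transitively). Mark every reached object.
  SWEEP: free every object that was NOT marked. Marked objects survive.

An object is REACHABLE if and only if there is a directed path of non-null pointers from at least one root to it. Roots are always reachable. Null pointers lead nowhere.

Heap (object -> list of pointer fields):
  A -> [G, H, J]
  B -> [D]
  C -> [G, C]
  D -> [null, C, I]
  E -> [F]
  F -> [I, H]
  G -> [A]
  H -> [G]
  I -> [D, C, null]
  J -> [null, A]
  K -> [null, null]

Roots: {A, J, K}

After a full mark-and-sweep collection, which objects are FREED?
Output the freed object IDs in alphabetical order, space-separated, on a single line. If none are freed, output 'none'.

Answer: B C D E F I

Derivation:
Roots: A J K
Mark A: refs=G H J, marked=A
Mark J: refs=null A, marked=A J
Mark K: refs=null null, marked=A J K
Mark G: refs=A, marked=A G J K
Mark H: refs=G, marked=A G H J K
Unmarked (collected): B C D E F I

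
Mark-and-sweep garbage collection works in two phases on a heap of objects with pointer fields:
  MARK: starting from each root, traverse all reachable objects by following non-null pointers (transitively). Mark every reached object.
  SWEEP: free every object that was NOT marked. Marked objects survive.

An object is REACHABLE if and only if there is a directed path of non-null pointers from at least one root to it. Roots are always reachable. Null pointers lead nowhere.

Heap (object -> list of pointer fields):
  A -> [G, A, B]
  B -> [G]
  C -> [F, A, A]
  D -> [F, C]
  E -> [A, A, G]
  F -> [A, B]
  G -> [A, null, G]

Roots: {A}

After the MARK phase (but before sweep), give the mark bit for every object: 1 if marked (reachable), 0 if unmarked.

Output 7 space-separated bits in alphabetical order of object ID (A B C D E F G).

Roots: A
Mark A: refs=G A B, marked=A
Mark G: refs=A null G, marked=A G
Mark B: refs=G, marked=A B G
Unmarked (collected): C D E F

Answer: 1 1 0 0 0 0 1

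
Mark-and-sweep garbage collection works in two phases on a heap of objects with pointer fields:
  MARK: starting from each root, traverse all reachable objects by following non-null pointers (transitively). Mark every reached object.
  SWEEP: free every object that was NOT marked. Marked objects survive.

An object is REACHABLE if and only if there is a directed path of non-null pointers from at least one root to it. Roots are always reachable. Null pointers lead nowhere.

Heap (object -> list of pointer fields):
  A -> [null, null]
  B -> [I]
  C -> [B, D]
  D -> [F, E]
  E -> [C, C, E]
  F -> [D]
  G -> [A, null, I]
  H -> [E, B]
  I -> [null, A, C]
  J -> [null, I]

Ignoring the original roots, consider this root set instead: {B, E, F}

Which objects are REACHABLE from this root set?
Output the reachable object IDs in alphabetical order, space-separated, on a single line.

Roots: B E F
Mark B: refs=I, marked=B
Mark E: refs=C C E, marked=B E
Mark F: refs=D, marked=B E F
Mark I: refs=null A C, marked=B E F I
Mark C: refs=B D, marked=B C E F I
Mark D: refs=F E, marked=B C D E F I
Mark A: refs=null null, marked=A B C D E F I
Unmarked (collected): G H J

Answer: A B C D E F I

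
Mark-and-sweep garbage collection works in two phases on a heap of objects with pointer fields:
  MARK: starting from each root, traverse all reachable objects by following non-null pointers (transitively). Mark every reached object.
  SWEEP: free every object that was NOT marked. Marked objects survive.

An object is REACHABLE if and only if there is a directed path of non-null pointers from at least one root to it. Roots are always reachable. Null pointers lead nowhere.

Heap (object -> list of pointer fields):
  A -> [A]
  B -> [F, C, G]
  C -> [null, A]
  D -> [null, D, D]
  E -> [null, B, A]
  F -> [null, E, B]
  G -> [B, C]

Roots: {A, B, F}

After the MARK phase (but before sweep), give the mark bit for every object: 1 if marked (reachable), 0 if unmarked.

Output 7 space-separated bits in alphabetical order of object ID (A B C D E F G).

Roots: A B F
Mark A: refs=A, marked=A
Mark B: refs=F C G, marked=A B
Mark F: refs=null E B, marked=A B F
Mark C: refs=null A, marked=A B C F
Mark G: refs=B C, marked=A B C F G
Mark E: refs=null B A, marked=A B C E F G
Unmarked (collected): D

Answer: 1 1 1 0 1 1 1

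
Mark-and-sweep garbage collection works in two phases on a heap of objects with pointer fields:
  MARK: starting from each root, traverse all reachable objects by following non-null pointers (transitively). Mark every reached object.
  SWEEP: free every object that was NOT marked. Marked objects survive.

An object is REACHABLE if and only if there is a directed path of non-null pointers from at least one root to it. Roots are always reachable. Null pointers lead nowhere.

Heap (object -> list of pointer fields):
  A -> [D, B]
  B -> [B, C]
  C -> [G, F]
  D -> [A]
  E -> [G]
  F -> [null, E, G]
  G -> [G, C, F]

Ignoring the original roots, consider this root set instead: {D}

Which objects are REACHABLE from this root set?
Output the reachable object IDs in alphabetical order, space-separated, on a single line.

Answer: A B C D E F G

Derivation:
Roots: D
Mark D: refs=A, marked=D
Mark A: refs=D B, marked=A D
Mark B: refs=B C, marked=A B D
Mark C: refs=G F, marked=A B C D
Mark G: refs=G C F, marked=A B C D G
Mark F: refs=null E G, marked=A B C D F G
Mark E: refs=G, marked=A B C D E F G
Unmarked (collected): (none)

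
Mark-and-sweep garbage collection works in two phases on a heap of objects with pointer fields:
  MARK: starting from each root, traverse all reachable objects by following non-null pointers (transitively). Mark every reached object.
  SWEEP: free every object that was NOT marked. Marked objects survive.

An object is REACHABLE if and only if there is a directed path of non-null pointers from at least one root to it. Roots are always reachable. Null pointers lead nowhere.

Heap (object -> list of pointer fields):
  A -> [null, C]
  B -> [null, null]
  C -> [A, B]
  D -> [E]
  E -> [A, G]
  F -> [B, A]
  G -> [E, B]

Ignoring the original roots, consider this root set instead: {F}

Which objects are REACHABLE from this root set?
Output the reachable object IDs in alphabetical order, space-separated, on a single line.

Answer: A B C F

Derivation:
Roots: F
Mark F: refs=B A, marked=F
Mark B: refs=null null, marked=B F
Mark A: refs=null C, marked=A B F
Mark C: refs=A B, marked=A B C F
Unmarked (collected): D E G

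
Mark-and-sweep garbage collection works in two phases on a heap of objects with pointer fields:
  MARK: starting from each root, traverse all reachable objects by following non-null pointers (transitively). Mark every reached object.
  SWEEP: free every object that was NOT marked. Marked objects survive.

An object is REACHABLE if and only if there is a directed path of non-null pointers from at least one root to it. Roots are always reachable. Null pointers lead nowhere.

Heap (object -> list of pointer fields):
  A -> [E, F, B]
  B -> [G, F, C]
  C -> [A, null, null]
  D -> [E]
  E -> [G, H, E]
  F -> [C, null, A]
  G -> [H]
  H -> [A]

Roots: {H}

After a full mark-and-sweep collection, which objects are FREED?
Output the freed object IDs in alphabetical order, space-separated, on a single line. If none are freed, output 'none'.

Answer: D

Derivation:
Roots: H
Mark H: refs=A, marked=H
Mark A: refs=E F B, marked=A H
Mark E: refs=G H E, marked=A E H
Mark F: refs=C null A, marked=A E F H
Mark B: refs=G F C, marked=A B E F H
Mark G: refs=H, marked=A B E F G H
Mark C: refs=A null null, marked=A B C E F G H
Unmarked (collected): D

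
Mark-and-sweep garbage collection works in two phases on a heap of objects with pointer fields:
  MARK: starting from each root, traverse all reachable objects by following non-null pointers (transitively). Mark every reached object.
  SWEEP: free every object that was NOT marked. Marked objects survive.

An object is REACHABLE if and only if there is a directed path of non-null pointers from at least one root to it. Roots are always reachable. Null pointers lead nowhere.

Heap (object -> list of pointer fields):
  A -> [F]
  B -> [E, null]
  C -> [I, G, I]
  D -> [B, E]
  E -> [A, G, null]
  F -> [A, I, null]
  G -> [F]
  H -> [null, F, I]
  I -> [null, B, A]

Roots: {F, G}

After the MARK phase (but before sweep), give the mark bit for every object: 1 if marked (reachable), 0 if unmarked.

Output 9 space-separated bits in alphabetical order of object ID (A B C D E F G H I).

Roots: F G
Mark F: refs=A I null, marked=F
Mark G: refs=F, marked=F G
Mark A: refs=F, marked=A F G
Mark I: refs=null B A, marked=A F G I
Mark B: refs=E null, marked=A B F G I
Mark E: refs=A G null, marked=A B E F G I
Unmarked (collected): C D H

Answer: 1 1 0 0 1 1 1 0 1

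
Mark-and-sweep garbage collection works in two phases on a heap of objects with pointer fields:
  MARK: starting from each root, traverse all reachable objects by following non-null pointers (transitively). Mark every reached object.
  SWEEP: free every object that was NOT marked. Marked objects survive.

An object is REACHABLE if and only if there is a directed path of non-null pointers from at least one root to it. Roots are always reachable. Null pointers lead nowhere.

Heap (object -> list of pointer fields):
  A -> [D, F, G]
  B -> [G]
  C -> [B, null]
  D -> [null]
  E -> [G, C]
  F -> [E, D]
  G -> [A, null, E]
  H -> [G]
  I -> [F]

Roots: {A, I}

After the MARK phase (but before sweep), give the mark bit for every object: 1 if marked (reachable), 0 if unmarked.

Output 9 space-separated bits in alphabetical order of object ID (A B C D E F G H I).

Answer: 1 1 1 1 1 1 1 0 1

Derivation:
Roots: A I
Mark A: refs=D F G, marked=A
Mark I: refs=F, marked=A I
Mark D: refs=null, marked=A D I
Mark F: refs=E D, marked=A D F I
Mark G: refs=A null E, marked=A D F G I
Mark E: refs=G C, marked=A D E F G I
Mark C: refs=B null, marked=A C D E F G I
Mark B: refs=G, marked=A B C D E F G I
Unmarked (collected): H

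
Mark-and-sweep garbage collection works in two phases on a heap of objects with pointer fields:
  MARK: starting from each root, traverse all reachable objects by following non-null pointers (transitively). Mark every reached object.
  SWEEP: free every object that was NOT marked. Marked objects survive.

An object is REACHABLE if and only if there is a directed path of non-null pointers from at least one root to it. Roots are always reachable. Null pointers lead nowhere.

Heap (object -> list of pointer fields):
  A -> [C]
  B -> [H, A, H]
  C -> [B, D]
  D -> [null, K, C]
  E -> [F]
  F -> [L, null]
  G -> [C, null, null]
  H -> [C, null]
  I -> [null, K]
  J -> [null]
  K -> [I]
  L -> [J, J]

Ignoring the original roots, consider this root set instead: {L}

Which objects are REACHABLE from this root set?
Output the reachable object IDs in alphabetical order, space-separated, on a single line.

Roots: L
Mark L: refs=J J, marked=L
Mark J: refs=null, marked=J L
Unmarked (collected): A B C D E F G H I K

Answer: J L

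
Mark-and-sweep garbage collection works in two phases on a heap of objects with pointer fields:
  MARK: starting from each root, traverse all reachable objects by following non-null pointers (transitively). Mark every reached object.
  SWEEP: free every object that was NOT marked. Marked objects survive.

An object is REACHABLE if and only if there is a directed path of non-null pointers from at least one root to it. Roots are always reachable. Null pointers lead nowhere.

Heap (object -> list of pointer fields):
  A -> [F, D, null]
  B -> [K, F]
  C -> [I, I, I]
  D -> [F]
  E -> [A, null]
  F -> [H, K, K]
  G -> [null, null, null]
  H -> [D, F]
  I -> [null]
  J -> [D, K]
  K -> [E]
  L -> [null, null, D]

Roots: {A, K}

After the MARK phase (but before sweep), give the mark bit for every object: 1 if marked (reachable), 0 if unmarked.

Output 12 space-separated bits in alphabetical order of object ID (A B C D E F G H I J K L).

Roots: A K
Mark A: refs=F D null, marked=A
Mark K: refs=E, marked=A K
Mark F: refs=H K K, marked=A F K
Mark D: refs=F, marked=A D F K
Mark E: refs=A null, marked=A D E F K
Mark H: refs=D F, marked=A D E F H K
Unmarked (collected): B C G I J L

Answer: 1 0 0 1 1 1 0 1 0 0 1 0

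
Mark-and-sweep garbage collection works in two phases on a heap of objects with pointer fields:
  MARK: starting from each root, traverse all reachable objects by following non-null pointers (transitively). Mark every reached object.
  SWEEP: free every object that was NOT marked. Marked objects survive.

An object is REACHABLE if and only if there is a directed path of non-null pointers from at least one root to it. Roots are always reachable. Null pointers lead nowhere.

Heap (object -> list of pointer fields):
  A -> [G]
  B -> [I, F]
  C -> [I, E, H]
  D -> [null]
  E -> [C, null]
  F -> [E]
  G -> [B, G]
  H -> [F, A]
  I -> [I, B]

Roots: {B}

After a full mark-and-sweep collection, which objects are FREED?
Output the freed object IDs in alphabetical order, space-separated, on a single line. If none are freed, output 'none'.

Roots: B
Mark B: refs=I F, marked=B
Mark I: refs=I B, marked=B I
Mark F: refs=E, marked=B F I
Mark E: refs=C null, marked=B E F I
Mark C: refs=I E H, marked=B C E F I
Mark H: refs=F A, marked=B C E F H I
Mark A: refs=G, marked=A B C E F H I
Mark G: refs=B G, marked=A B C E F G H I
Unmarked (collected): D

Answer: D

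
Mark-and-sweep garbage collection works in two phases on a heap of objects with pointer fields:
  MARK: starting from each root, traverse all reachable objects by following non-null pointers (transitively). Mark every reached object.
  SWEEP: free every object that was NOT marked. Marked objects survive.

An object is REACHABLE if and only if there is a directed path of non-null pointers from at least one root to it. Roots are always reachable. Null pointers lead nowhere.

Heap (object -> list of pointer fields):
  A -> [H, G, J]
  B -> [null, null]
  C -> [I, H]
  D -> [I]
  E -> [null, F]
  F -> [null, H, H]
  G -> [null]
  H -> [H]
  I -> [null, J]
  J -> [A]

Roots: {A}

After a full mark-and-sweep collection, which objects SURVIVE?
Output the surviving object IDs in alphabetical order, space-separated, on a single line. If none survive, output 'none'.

Roots: A
Mark A: refs=H G J, marked=A
Mark H: refs=H, marked=A H
Mark G: refs=null, marked=A G H
Mark J: refs=A, marked=A G H J
Unmarked (collected): B C D E F I

Answer: A G H J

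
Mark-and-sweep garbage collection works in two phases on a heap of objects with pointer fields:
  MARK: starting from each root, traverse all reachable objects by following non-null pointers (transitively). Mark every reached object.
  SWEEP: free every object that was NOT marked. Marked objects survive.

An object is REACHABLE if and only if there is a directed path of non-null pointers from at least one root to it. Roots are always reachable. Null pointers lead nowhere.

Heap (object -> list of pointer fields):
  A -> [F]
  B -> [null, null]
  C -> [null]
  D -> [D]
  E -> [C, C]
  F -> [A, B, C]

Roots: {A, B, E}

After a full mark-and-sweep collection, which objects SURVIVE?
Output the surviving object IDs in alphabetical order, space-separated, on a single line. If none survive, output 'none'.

Answer: A B C E F

Derivation:
Roots: A B E
Mark A: refs=F, marked=A
Mark B: refs=null null, marked=A B
Mark E: refs=C C, marked=A B E
Mark F: refs=A B C, marked=A B E F
Mark C: refs=null, marked=A B C E F
Unmarked (collected): D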